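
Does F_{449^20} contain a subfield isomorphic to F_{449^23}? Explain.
No: F_{449^23} is not a subfield of F_{449^20}

F_{p^m} embeds in F_{p^n} iff m | n. Here 23 ∤ 20 (since 20 = 0·23 + 20 with remainder 20 ≠ 0), so F_{449^23} is not a subfield of F_{449^20}. Equivalently: if it were, the tower law would give 23 = [F_{449^23}:F_449] dividing [F_{449^20}:F_449] = 20, contradiction.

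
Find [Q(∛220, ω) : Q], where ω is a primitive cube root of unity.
[Q(∛220, ω) : Q] = 6

[Q(∛220):Q] = 3 (min poly x^3 - 220, irreducible since 220 is not a perfect cube). [Q(ω):Q] = 2 (min poly x^2 + x + 1). Since Q(∛220) ⊂ R and ω ∉ R, we have ω ∉ Q(∛220), so x^2 + x + 1 remains irreducible over Q(∛220) and [Q(∛220, ω) : Q(∛220)] = 2. By the tower law, [Q(∛220, ω) : Q] = 3 · 2 = 6. (In fact Q(∛220, ω) is the splitting field of x^3 - 220 over Q.)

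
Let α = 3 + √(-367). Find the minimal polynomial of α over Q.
m_α(x) = x^2 - 6x + 376

From α - 3 = √(-367), squaring gives (α - 3)^2 = -367, i.e. α^2 - 6α + 9 = -367, so α^2 - 6α + 376 = 0. The discriminant of x^2 - 6x + 376 is (-6)^2 - 4·(376) = 36 - 1504 = -1468, and 4·(-367) is not a perfect square in Q since -367 is squarefree and ≠ 1. Hence x^2 - 6x + 376 is irreducible over Q and is the minimal polynomial of α.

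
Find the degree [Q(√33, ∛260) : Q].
[Q(√33, ∛260) : Q] = 6

Let L = Q(√33, ∛260). Since Q(√33) ⊂ L and [Q(√33):Q] = 2, the tower law gives 2 | [L:Q]. Likewise Q(∛260) ⊂ L with [Q(∛260):Q] = 3 (because 260 is not a perfect cube), so 3 | [L:Q]. As gcd(2,3) = 1, [L:Q] is divisible by 6. Conversely L is generated over Q by √33 and ∛260, so [L:Q] ≤ 2·3 = 6. Therefore [Q(√33, ∛260) : Q] = 6.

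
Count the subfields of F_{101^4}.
F_{101^4} has 3 subfields

The subfields of F_{p^n} are exactly the fields F_{p^d} for d | n (each is the fixed field of the unique index-d subgroup of Gal(F_{p^n}/F_p) ≅ Z/nZ). The divisors of n = 4 are {1, 2, 4}, giving 3 subfields: F_{101^1}, F_{101^2}, F_{101^4}.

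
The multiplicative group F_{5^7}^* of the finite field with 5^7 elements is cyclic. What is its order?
|F_{5^7}^*| = 78124

F_{5^7} has 5^7 = 78125 elements; its multiplicative group consists of all nonzero elements, so |F_{5^7}^*| = 78125 - 1 = 78124. (It is cyclic since any finite subgroup of the multiplicative group of a field is cyclic.)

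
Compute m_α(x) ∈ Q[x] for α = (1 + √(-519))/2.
m_α(x) = x^2 - x + 130

From 2α - 1 = √(-519), squaring gives (2α - 1)^2 = -519, i.e. 4α^2 - 4α + 1 = -519, so α^2 - α + (1 + 519)/4 = 0. Since -519 ≡ 1 (mod 4), (1 + 519)/4 = 130 ∈ Z. The polynomial x^2 - x + 130 has discriminant 1 - 4·(130) = -519, which is not a perfect square in Q (d = -519 is squarefree and ≠ 1), so x^2 - x + 130 is irreducible over Q. It is the minimal polynomial of α.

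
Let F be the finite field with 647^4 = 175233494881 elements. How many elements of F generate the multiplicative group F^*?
There are φ(175233494880) = 40609382400 primitive elements

F_q^* is cyclic of order q - 1 = 175233494880. A cyclic group of order m has exactly φ(m) generators. Here m = 175233494880 = 2^5 · 3^4 · 5 · 17 · 19 · 41 · 1021, so the number of primitive elements is φ(175233494880) = 40609382400.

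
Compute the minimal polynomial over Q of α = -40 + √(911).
m_α(x) = x^2 + 80x + 689

From α + 40 = √(911), squaring gives (α + 40)^2 = 911, i.e. α^2 + 80α + 1600 = 911, so α^2 + 80α + 689 = 0. The discriminant of x^2 + 80x + 689 is (80)^2 - 4·(689) = 6400 - 2756 = 3644, and 4·(911) is not a perfect square in Q since 911 is squarefree and ≠ 1. Hence x^2 + 80x + 689 is irreducible over Q and is the minimal polynomial of α.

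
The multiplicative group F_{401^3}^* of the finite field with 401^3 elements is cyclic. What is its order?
|F_{401^3}^*| = 64481200

F_{401^3} has 401^3 = 64481201 elements; its multiplicative group consists of all nonzero elements, so |F_{401^3}^*| = 64481201 - 1 = 64481200. (It is cyclic since any finite subgroup of the multiplicative group of a field is cyclic.)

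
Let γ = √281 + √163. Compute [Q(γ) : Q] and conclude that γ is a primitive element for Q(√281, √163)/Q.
[Q(γ) : Q] = 4 (equivalently, Q(γ) = Q(√281, √163))

Obviously Q(γ) ⊆ Q(√281, √163), and [Q(√281, √163):Q] = 4 (since 281, 163 are distinct squarefree integers > 1 with 45803 not a perfect square). To show equality we compute the minimal polynomial of γ. From γ = √281 + √163: γ^2 = 281 + 2√(45803) + 163 = 444 + 2√(45803), so γ^2 - 444 = 2√(45803); squaring, (γ^2 - 444)^2 = 4·45803, i.e. γ^4 - 888γ^2 + 197136 - 183212 = 0, i.e. γ^4 - 888γ^2 + 13924 = 0. So γ is a root of x^4 - 888x^2 + 13924. This polynomial is irreducible over Q: it has no rational root (each ±√281 ± √163 is irrational), and any factorization into two quadratics over Q would force √(45803) ∈ Q (pairing opposite roots) or √281, √163 ∈ Q (other pairings), all impossible. Hence [Q(γ):Q] = 4 = [Q(√281, √163):Q], so Q(γ) = Q(√281, √163).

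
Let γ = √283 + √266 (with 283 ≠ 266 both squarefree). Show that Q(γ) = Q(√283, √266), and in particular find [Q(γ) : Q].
[Q(γ) : Q] = 4 (equivalently, Q(γ) = Q(√283, √266))

Obviously Q(γ) ⊆ Q(√283, √266), and [Q(√283, √266):Q] = 4 (since 283, 266 are distinct squarefree integers > 1 with 75278 not a perfect square). To show equality we compute the minimal polynomial of γ. From γ = √283 + √266: γ^2 = 283 + 2√(75278) + 266 = 549 + 2√(75278), so γ^2 - 549 = 2√(75278); squaring, (γ^2 - 549)^2 = 4·75278, i.e. γ^4 - 1098γ^2 + 301401 - 301112 = 0, i.e. γ^4 - 1098γ^2 + 289 = 0. So γ is a root of x^4 - 1098x^2 + 289. This polynomial is irreducible over Q: it has no rational root (each ±√283 ± √266 is irrational), and any factorization into two quadratics over Q would force √(75278) ∈ Q (pairing opposite roots) or √283, √266 ∈ Q (other pairings), all impossible. Hence [Q(γ):Q] = 4 = [Q(√283, √266):Q], so Q(γ) = Q(√283, √266).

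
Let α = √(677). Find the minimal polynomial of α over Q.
m_α(x) = x^2 - 677

α satisfies α^2 - 677 = 0, so x^2 - 677 annihilates α. Since d = 677 is squarefree and ≠ 1, it is not a perfect square in Q, so x^2 - 677 has no rational root and is therefore irreducible over Q (a degree-2 polynomial over a field is irreducible iff it has no root). Hence m_α(x) = x^2 - 677.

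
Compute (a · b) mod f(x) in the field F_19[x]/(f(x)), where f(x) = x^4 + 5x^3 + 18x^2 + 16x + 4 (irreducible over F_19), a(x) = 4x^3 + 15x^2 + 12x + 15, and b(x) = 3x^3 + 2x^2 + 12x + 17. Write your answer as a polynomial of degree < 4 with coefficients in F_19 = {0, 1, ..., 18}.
a · b ≡ 16x^3 + 8x^2 + 2x + 10 (mod f(x))

Multiply in F_19[x]: a(x)·b(x) = (4x^3 + 15x^2 + 12x + 15)·(3x^3 + 2x^2 + 12x + 17) = 12x^6 + 15x^5 + 13x^3 + 11x^2 + 4x + 8. This has degree ≥ 4, so divide by f(x) over F_19: 12x^6 + 15x^5 + 13x^3 + 11x^2 + 4x + 8 = (12x^2 + 12x + 9)·(x^4 + 5x^3 + 18x^2 + 16x + 4) + (16x^3 + 8x^2 + 2x + 10). Hence a·b ≡ 16x^3 + 8x^2 + 2x + 10 (mod f). (F_19[x]/(f) is a field with 19^4 = 130321 elements since f is irreducible of degree 4.)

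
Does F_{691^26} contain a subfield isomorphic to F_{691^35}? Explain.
No: F_{691^35} is not a subfield of F_{691^26}

F_{p^m} embeds in F_{p^n} iff m | n. Here 35 ∤ 26 (since 26 = 0·35 + 26 with remainder 26 ≠ 0), so F_{691^35} is not a subfield of F_{691^26}. Equivalently: if it were, the tower law would give 35 = [F_{691^35}:F_691] dividing [F_{691^26}:F_691] = 26, contradiction.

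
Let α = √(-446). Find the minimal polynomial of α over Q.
m_α(x) = x^2 + 446

α satisfies α^2 + 446 = 0, so x^2 + 446 annihilates α. Since d = -446 is squarefree and ≠ 1, it is not a perfect square in Q, so x^2 + 446 has no rational root and is therefore irreducible over Q (a degree-2 polynomial over a field is irreducible iff it has no root). Hence m_α(x) = x^2 + 446.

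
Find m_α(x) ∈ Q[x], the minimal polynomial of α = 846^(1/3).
m_α(x) = x^3 - 846

α satisfies α^3 = 846, so x^3 - 846 annihilates α. By the rational root test, a rational root p/q (in lowest terms) of x^3 - 846 would satisfy p^3 = 846 q^3, forcing q = 1 and p^3 = 846; but 846 is not a perfect cube, contradiction. A monic cubic over Q with no rational root is irreducible (any nontrivial factorization would include a linear factor). Hence x^3 - 846 is the minimal polynomial of α, and in particular [Q(α):Q] = 3.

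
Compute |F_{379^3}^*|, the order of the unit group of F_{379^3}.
|F_{379^3}^*| = 54439938

F_{379^3} has 379^3 = 54439939 elements; its multiplicative group consists of all nonzero elements, so |F_{379^3}^*| = 54439939 - 1 = 54439938. (It is cyclic since any finite subgroup of the multiplicative group of a field is cyclic.)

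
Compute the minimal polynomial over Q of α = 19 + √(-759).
m_α(x) = x^2 - 38x + 1120

From α - 19 = √(-759), squaring gives (α - 19)^2 = -759, i.e. α^2 - 38α + 361 = -759, so α^2 - 38α + 1120 = 0. The discriminant of x^2 - 38x + 1120 is (-38)^2 - 4·(1120) = 1444 - 4480 = -3036, and 4·(-759) is not a perfect square in Q since -759 is squarefree and ≠ 1. Hence x^2 - 38x + 1120 is irreducible over Q and is the minimal polynomial of α.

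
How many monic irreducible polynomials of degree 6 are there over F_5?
There are 2580 monic irreducible polynomials of degree 6 over F_5

Each element of F_{5^6} that lies in no proper subfield is a root of exactly one monic irreducible of degree 6 over F_5, and each such polynomial has 6 distinct roots in F_{5^6}. By Möbius inversion the count is N_5(6) = (1/6) Σ_{d|6} μ(6/d) · 5^d = (1/6)(μ(6)·5^1 + μ(3)·5^2 + μ(2)·5^3 + μ(1)·5^6) = 15480/6 = 2580.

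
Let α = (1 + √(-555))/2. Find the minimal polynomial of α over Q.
m_α(x) = x^2 - x + 139

From 2α - 1 = √(-555), squaring gives (2α - 1)^2 = -555, i.e. 4α^2 - 4α + 1 = -555, so α^2 - α + (1 + 555)/4 = 0. Since -555 ≡ 1 (mod 4), (1 + 555)/4 = 139 ∈ Z. The polynomial x^2 - x + 139 has discriminant 1 - 4·(139) = -555, which is not a perfect square in Q (d = -555 is squarefree and ≠ 1), so x^2 - x + 139 is irreducible over Q. It is the minimal polynomial of α.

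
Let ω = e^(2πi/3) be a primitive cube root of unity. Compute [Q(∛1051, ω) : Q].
[Q(∛1051, ω) : Q] = 6

[Q(∛1051):Q] = 3 (min poly x^3 - 1051, irreducible since 1051 is not a perfect cube). [Q(ω):Q] = 2 (min poly x^2 + x + 1). Since Q(∛1051) ⊂ R and ω ∉ R, we have ω ∉ Q(∛1051), so x^2 + x + 1 remains irreducible over Q(∛1051) and [Q(∛1051, ω) : Q(∛1051)] = 2. By the tower law, [Q(∛1051, ω) : Q] = 3 · 2 = 6. (In fact Q(∛1051, ω) is the splitting field of x^3 - 1051 over Q.)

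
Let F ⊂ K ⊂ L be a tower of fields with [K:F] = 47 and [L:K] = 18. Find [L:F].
[L:F] = 846

The tower law says that for any tower of field extensions F ⊂ K ⊂ L with finite degrees, [L:F] = [L:K] · [K:F]. Here this gives [L:F] = 18 · 47 = 846.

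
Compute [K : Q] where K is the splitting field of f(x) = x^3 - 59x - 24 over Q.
[K : Q] = 6

By the rational root test, any rational root of the monic integer polynomial f(x) = x^3 - 59x - 24 must be an integer dividing the constant term -24, i.e. one of ±{1, 2, 3, 4, 6, 8, 12, 24}. Evaluating: f(1) = -82, f(-1) = 34, f(2) = -134, f(-2) = 86, f(3) = -174, f(-3) = 126, f(4) = -196, f(-4) = 148, f(6) = -162, f(-6) = 114, f(8) = 16, f(-8) = -64, f(12) = 996, f(-12) = -1044, f(24) = 12384, f(-24) = -12432; none is 0, so f has no rational root and is therefore irreducible over Q (a cubic with no linear factor over a field is irreducible). For an irreducible cubic, the Galois group is A_3 or S_3 according as the discriminant disc(f) = -4a^3 - 27b^2 = -4·(-59)^3 - 27·(-24)^2 = 805964 is or is not a square in Q. Here disc(f) = 805964 is not a perfect square in Q, so the Galois group of f over Q is not contained in A_3 and must be all of S_3. The splitting field has degree |S_3| = 6 over Q, so [K : Q] = 6.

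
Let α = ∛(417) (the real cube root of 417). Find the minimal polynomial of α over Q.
m_α(x) = x^3 - 417

α satisfies α^3 = 417, so x^3 - 417 annihilates α. By the rational root test, a rational root p/q (in lowest terms) of x^3 - 417 would satisfy p^3 = 417 q^3, forcing q = 1 and p^3 = 417; but 417 is not a perfect cube, contradiction. A monic cubic over Q with no rational root is irreducible (any nontrivial factorization would include a linear factor). Hence x^3 - 417 is the minimal polynomial of α, and in particular [Q(α):Q] = 3.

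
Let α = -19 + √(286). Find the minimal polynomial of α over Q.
m_α(x) = x^2 + 38x + 75

From α + 19 = √(286), squaring gives (α + 19)^2 = 286, i.e. α^2 + 38α + 361 = 286, so α^2 + 38α + 75 = 0. The discriminant of x^2 + 38x + 75 is (38)^2 - 4·(75) = 1444 - 300 = 1144, and 4·(286) is not a perfect square in Q since 286 is squarefree and ≠ 1. Hence x^2 + 38x + 75 is irreducible over Q and is the minimal polynomial of α.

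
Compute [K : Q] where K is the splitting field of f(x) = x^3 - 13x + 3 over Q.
[K : Q] = 6

By the rational root test, any rational root of the monic integer polynomial f(x) = x^3 - 13x + 3 must be an integer dividing the constant term 3, i.e. one of ±{1, 3}. Evaluating: f(1) = -9, f(-1) = 15, f(3) = -9, f(-3) = 15; none is 0, so f has no rational root and is therefore irreducible over Q (a cubic with no linear factor over a field is irreducible). For an irreducible cubic, the Galois group is A_3 or S_3 according as the discriminant disc(f) = -4a^3 - 27b^2 = -4·(-13)^3 - 27·(3)^2 = 8545 is or is not a square in Q. Here disc(f) = 8545 is not a perfect square in Q, so the Galois group of f over Q is not contained in A_3 and must be all of S_3. The splitting field has degree |S_3| = 6 over Q, so [K : Q] = 6.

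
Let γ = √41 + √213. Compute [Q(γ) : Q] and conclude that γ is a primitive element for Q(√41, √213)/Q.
[Q(γ) : Q] = 4 (equivalently, Q(γ) = Q(√41, √213))

Obviously Q(γ) ⊆ Q(√41, √213), and [Q(√41, √213):Q] = 4 (since 41, 213 are distinct squarefree integers > 1 with 8733 not a perfect square). To show equality we compute the minimal polynomial of γ. From γ = √41 + √213: γ^2 = 41 + 2√(8733) + 213 = 254 + 2√(8733), so γ^2 - 254 = 2√(8733); squaring, (γ^2 - 254)^2 = 4·8733, i.e. γ^4 - 508γ^2 + 64516 - 34932 = 0, i.e. γ^4 - 508γ^2 + 29584 = 0. So γ is a root of x^4 - 508x^2 + 29584. This polynomial is irreducible over Q: it has no rational root (each ±√41 ± √213 is irrational), and any factorization into two quadratics over Q would force √(8733) ∈ Q (pairing opposite roots) or √41, √213 ∈ Q (other pairings), all impossible. Hence [Q(γ):Q] = 4 = [Q(√41, √213):Q], so Q(γ) = Q(√41, √213).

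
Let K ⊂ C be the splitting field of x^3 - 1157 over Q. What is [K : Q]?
[K : Q] = 6

The roots of x^3 - 1157 are ∛1157, ω∛1157, ω^2∛1157 where ω = e^(2πi/3) is a primitive cube root of unity, so K = Q(∛1157, ω). Now [Q(∛1157):Q] = 3 (since 1157 is not a perfect cube, x^3 - 1157 is irreducible) and [Q(ω):Q] = 2. Both 2 and 3 divide [K:Q], and [K:Q] ≤ 3·2 = 6, so [K:Q] = 6. (Equivalently: Q(∛1157) ⊂ R but ω ∉ R, so [K : Q(∛1157)] = 2.)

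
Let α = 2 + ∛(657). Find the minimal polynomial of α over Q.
m_α(x) = x^3 - 6x^2 + 12x - 665

Set β = α - 2 = ∛(657), so β^3 = 657. Then (α - 2)^3 - 657 = 0, i.e. α is a root of g(x) = (x - 2)^3 - 657 = x^3 - 6x^2 + 12x - 665. Since g(x) = h(x - 2) where h(x) = x^3 - 657, and h is irreducible over Q (because 657 is not a perfect cube, so h has no rational root, and a monic cubic with no rational root is irreducible), g is also irreducible (irreducibility is preserved under the substitution x → x - 2). Hence m_α(x) = x^3 - 6x^2 + 12x - 665.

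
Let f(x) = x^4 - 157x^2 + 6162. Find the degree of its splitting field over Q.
[K : Q] = 4

Solving the quadratic in x^2: x^2 = (157 ± √(157^2 - 4·6162))/2 = (157 ± √1)/2 = (157 ± 1)/2, giving x^2 = 78 or x^2 = 79. So f(x) = (x^2 - 78)(x^2 - 79) and the roots of f are ±√78, ±√79. Hence the splitting field is K = Q(√78, √79). Since 78 and 79 are distinct squarefree integers > 1, their product 6162 is not a perfect square, so √79 ∉ Q(√78). By the tower law [K:Q] = [Q(√78,√79):Q(√78)] · [Q(√78):Q] = 2 · 2 = 4.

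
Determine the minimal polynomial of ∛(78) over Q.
m_α(x) = x^3 - 78

α satisfies α^3 = 78, so x^3 - 78 annihilates α. By the rational root test, a rational root p/q (in lowest terms) of x^3 - 78 would satisfy p^3 = 78 q^3, forcing q = 1 and p^3 = 78; but 78 is not a perfect cube, contradiction. A monic cubic over Q with no rational root is irreducible (any nontrivial factorization would include a linear factor). Hence x^3 - 78 is the minimal polynomial of α, and in particular [Q(α):Q] = 3.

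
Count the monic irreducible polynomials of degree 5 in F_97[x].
There are 1717468032 monic irreducible polynomials of degree 5 over F_97

Each element of F_{97^5} that lies in no proper subfield is a root of exactly one monic irreducible of degree 5 over F_97, and each such polynomial has 5 distinct roots in F_{97^5}. By Möbius inversion the count is N_97(5) = (1/5) Σ_{d|5} μ(5/d) · 97^d = (1/5)(μ(5)·97^1 + μ(1)·97^5) = 8587340160/5 = 1717468032.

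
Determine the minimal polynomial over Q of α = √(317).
m_α(x) = x^2 - 317

α satisfies α^2 - 317 = 0, so x^2 - 317 annihilates α. Since d = 317 is squarefree and ≠ 1, it is not a perfect square in Q, so x^2 - 317 has no rational root and is therefore irreducible over Q (a degree-2 polynomial over a field is irreducible iff it has no root). Hence m_α(x) = x^2 - 317.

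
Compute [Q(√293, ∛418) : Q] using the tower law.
[Q(√293, ∛418) : Q] = 6

Let L = Q(√293, ∛418). Since Q(√293) ⊂ L and [Q(√293):Q] = 2, the tower law gives 2 | [L:Q]. Likewise Q(∛418) ⊂ L with [Q(∛418):Q] = 3 (because 418 is not a perfect cube), so 3 | [L:Q]. As gcd(2,3) = 1, [L:Q] is divisible by 6. Conversely L is generated over Q by √293 and ∛418, so [L:Q] ≤ 2·3 = 6. Therefore [Q(√293, ∛418) : Q] = 6.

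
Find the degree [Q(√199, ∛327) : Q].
[Q(√199, ∛327) : Q] = 6

Let L = Q(√199, ∛327). Since Q(√199) ⊂ L and [Q(√199):Q] = 2, the tower law gives 2 | [L:Q]. Likewise Q(∛327) ⊂ L with [Q(∛327):Q] = 3 (because 327 is not a perfect cube), so 3 | [L:Q]. As gcd(2,3) = 1, [L:Q] is divisible by 6. Conversely L is generated over Q by √199 and ∛327, so [L:Q] ≤ 2·3 = 6. Therefore [Q(√199, ∛327) : Q] = 6.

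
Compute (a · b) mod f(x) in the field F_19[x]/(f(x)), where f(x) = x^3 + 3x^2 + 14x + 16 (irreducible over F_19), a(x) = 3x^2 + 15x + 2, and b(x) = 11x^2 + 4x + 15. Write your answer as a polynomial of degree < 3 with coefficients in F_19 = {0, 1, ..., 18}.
a · b ≡ x^2 + 17 (mod f(x))

Multiply in F_19[x]: a(x)·b(x) = (3x^2 + 15x + 2)·(11x^2 + 4x + 15) = 14x^4 + 6x^3 + 13x^2 + 5x + 11. This has degree ≥ 3, so divide by f(x) over F_19: 14x^4 + 6x^3 + 13x^2 + 5x + 11 = (14x + 2)·(x^3 + 3x^2 + 14x + 16) + (x^2 + 17). Hence a·b ≡ x^2 + 17 (mod f). (F_19[x]/(f) is a field with 19^3 = 6859 elements since f is irreducible of degree 3.)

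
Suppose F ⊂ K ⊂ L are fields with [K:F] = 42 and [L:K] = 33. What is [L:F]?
[L:F] = 1386

The tower law says that for any tower of field extensions F ⊂ K ⊂ L with finite degrees, [L:F] = [L:K] · [K:F]. Here this gives [L:F] = 33 · 42 = 1386.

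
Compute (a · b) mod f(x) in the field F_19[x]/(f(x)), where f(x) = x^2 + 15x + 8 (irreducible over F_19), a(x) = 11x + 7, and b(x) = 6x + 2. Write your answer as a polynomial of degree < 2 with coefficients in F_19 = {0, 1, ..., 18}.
a · b ≡ 5x + 18 (mod f(x))

Multiply in F_19[x]: a(x)·b(x) = (11x + 7)·(6x + 2) = 9x^2 + 7x + 14. This has degree ≥ 2, so divide by f(x) over F_19: 9x^2 + 7x + 14 = (9)·(x^2 + 15x + 8) + (5x + 18). Hence a·b ≡ 5x + 18 (mod f). (F_19[x]/(f) is a field with 19^2 = 361 elements since f is irreducible of degree 2.)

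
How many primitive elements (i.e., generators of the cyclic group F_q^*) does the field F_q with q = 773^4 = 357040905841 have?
There are φ(357040905840) = 92513304576 primitive elements

F_q^* is cyclic of order q - 1 = 357040905840. A cyclic group of order m has exactly φ(m) generators. Here m = 357040905840 = 2^4 · 3^2 · 5 · 43 · 193 · 59753, so the number of primitive elements is φ(357040905840) = 92513304576.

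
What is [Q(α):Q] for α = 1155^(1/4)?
[Q(α):Q] = 4

α is a root of x^4 - 1155. By Eisenstein's criterion at the prime p = 3 (which divides the constant term 1155 but p^2 = 9 does not, since 1155 is squarefree), x^4 - 1155 is irreducible over Q. Hence [Q(α):Q] = 4.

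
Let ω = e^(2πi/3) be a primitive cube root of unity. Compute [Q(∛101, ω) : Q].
[Q(∛101, ω) : Q] = 6

[Q(∛101):Q] = 3 (min poly x^3 - 101, irreducible since 101 is not a perfect cube). [Q(ω):Q] = 2 (min poly x^2 + x + 1). Since Q(∛101) ⊂ R and ω ∉ R, we have ω ∉ Q(∛101), so x^2 + x + 1 remains irreducible over Q(∛101) and [Q(∛101, ω) : Q(∛101)] = 2. By the tower law, [Q(∛101, ω) : Q] = 3 · 2 = 6. (In fact Q(∛101, ω) is the splitting field of x^3 - 101 over Q.)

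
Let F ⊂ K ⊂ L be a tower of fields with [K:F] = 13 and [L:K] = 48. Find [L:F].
[L:F] = 624

The tower law says that for any tower of field extensions F ⊂ K ⊂ L with finite degrees, [L:F] = [L:K] · [K:F]. Here this gives [L:F] = 48 · 13 = 624.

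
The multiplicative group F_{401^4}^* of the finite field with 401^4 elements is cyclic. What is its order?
|F_{401^4}^*| = 25856961600

F_{401^4} has 401^4 = 25856961601 elements; its multiplicative group consists of all nonzero elements, so |F_{401^4}^*| = 25856961601 - 1 = 25856961600. (It is cyclic since any finite subgroup of the multiplicative group of a field is cyclic.)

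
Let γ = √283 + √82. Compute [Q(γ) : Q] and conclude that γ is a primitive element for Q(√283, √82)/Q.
[Q(γ) : Q] = 4 (equivalently, Q(γ) = Q(√283, √82))

Obviously Q(γ) ⊆ Q(√283, √82), and [Q(√283, √82):Q] = 4 (since 283, 82 are distinct squarefree integers > 1 with 23206 not a perfect square). To show equality we compute the minimal polynomial of γ. From γ = √283 + √82: γ^2 = 283 + 2√(23206) + 82 = 365 + 2√(23206), so γ^2 - 365 = 2√(23206); squaring, (γ^2 - 365)^2 = 4·23206, i.e. γ^4 - 730γ^2 + 133225 - 92824 = 0, i.e. γ^4 - 730γ^2 + 40401 = 0. So γ is a root of x^4 - 730x^2 + 40401. This polynomial is irreducible over Q: it has no rational root (each ±√283 ± √82 is irrational), and any factorization into two quadratics over Q would force √(23206) ∈ Q (pairing opposite roots) or √283, √82 ∈ Q (other pairings), all impossible. Hence [Q(γ):Q] = 4 = [Q(√283, √82):Q], so Q(γ) = Q(√283, √82).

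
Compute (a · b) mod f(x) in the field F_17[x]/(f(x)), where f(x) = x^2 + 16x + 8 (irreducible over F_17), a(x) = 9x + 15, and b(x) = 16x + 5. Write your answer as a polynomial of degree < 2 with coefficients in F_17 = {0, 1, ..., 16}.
a · b ≡ 4x + 11 (mod f(x))

Multiply in F_17[x]: a(x)·b(x) = (9x + 15)·(16x + 5) = 8x^2 + 13x + 7. This has degree ≥ 2, so divide by f(x) over F_17: 8x^2 + 13x + 7 = (8)·(x^2 + 16x + 8) + (4x + 11). Hence a·b ≡ 4x + 11 (mod f). (F_17[x]/(f) is a field with 17^2 = 289 elements since f is irreducible of degree 2.)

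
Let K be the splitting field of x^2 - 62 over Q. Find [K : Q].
[K : Q] = 2

f(x) = x^2 - 62 factors as (x - √62)(x + √62). The splitting field is K = Q(√62). Since 62 is squarefree and > 1, it is not a perfect square, so x^2 - 62 is irreducible over Q and [Q(√62) : Q] = 2. Hence [K : Q] = 2.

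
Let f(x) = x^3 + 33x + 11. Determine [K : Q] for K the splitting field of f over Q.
[K : Q] = 6

By the rational root test, any rational root of the monic integer polynomial f(x) = x^3 + 33x + 11 must be an integer dividing the constant term 11, i.e. one of ±{1, 11}. Evaluating: f(1) = 45, f(-1) = -23, f(11) = 1705, f(-11) = -1683; none is 0, so f has no rational root and is therefore irreducible over Q (a cubic with no linear factor over a field is irreducible). For an irreducible cubic, the Galois group is A_3 or S_3 according as the discriminant disc(f) = -4a^3 - 27b^2 = -4·(33)^3 - 27·(11)^2 = -147015 is or is not a square in Q. Here disc(f) = -147015 is not a perfect square in Q, so the Galois group of f over Q is not contained in A_3 and must be all of S_3. The splitting field has degree |S_3| = 6 over Q, so [K : Q] = 6.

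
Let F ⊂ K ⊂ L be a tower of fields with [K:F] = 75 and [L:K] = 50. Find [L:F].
[L:F] = 3750

The tower law says that for any tower of field extensions F ⊂ K ⊂ L with finite degrees, [L:F] = [L:K] · [K:F]. Here this gives [L:F] = 50 · 75 = 3750.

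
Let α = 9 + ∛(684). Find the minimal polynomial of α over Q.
m_α(x) = x^3 - 27x^2 + 243x - 1413

Set β = α - 9 = ∛(684), so β^3 = 684. Then (α - 9)^3 - 684 = 0, i.e. α is a root of g(x) = (x - 9)^3 - 684 = x^3 - 27x^2 + 243x - 1413. Since g(x) = h(x - 9) where h(x) = x^3 - 684, and h is irreducible over Q (because 684 is not a perfect cube, so h has no rational root, and a monic cubic with no rational root is irreducible), g is also irreducible (irreducibility is preserved under the substitution x → x - 9). Hence m_α(x) = x^3 - 27x^2 + 243x - 1413.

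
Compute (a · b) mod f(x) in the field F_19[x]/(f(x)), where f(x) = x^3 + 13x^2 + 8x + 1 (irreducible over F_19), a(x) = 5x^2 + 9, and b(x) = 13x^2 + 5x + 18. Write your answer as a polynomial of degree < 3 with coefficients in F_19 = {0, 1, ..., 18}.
a · b ≡ 11x^2 + 4x + 13 (mod f(x))

Multiply in F_19[x]: a(x)·b(x) = (5x^2 + 9)·(13x^2 + 5x + 18) = 8x^4 + 6x^3 + 17x^2 + 7x + 10. This has degree ≥ 3, so divide by f(x) over F_19: 8x^4 + 6x^3 + 17x^2 + 7x + 10 = (8x + 16)·(x^3 + 13x^2 + 8x + 1) + (11x^2 + 4x + 13). Hence a·b ≡ 11x^2 + 4x + 13 (mod f). (F_19[x]/(f) is a field with 19^3 = 6859 elements since f is irreducible of degree 3.)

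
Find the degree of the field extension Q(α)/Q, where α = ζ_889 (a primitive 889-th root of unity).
[Q(α):Q] = 756

The minimal polynomial of ζ_889 over Q is the 889-th cyclotomic polynomial Φ_889(x), which is irreducible over Q and has degree φ(889) = 756. Hence [Q(α):Q] = φ(889) = 756.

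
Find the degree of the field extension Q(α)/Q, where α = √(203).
[Q(α):Q] = 2

[Q(α):Q] equals the degree of the minimal polynomial of α. Here α^2 = 203 and x^2 - 203 is irreducible (d = 203 is squarefree, ≠ 1, hence not a square), so deg(m_α) = 2. Thus [Q(α):Q] = 2.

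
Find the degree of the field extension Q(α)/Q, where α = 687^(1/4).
[Q(α):Q] = 4

α is a root of x^4 - 687. By Eisenstein's criterion at the prime p = 3 (which divides the constant term 687 but p^2 = 9 does not, since 687 is squarefree), x^4 - 687 is irreducible over Q. Hence [Q(α):Q] = 4.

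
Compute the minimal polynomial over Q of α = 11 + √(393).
m_α(x) = x^2 - 22x - 272

From α - 11 = √(393), squaring gives (α - 11)^2 = 393, i.e. α^2 - 22α + 121 = 393, so α^2 - 22α - 272 = 0. The discriminant of x^2 - 22x - 272 is (-22)^2 - 4·(-272) = 484 + 1088 = 1572, and 4·(393) is not a perfect square in Q since 393 is squarefree and ≠ 1. Hence x^2 - 22x - 272 is irreducible over Q and is the minimal polynomial of α.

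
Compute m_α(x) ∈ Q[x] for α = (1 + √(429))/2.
m_α(x) = x^2 - x - 107

From 2α - 1 = √(429), squaring gives (2α - 1)^2 = 429, i.e. 4α^2 - 4α + 1 = 429, so α^2 - α + (1 - 429)/4 = 0. Since 429 ≡ 1 (mod 4), (1 - 429)/4 = -107 ∈ Z. The polynomial x^2 - x - 107 has discriminant 1 - 4·(-107) = 429, which is not a perfect square in Q (d = 429 is squarefree and ≠ 1), so x^2 - x - 107 is irreducible over Q. It is the minimal polynomial of α.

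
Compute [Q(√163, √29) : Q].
[Q(√163, √29) : Q] = 4

[Q(√163):Q] = 2 (min poly x^2 - 163, irreducible since 163 is squarefree > 1). For the top step, suppose √29 ∈ Q(√163), say √29 = c + d√163 with c, d ∈ Q. Squaring: 29 = c^2 + 163d^2 + 2cd√163. Since √163 ∉ Q this forces 2cd = 0. If d = 0 then √29 = c ∈ Q, contradicting 29 squarefree > 1. If c = 0 then 29 = 163d^2, so 163·29 = (163d)^2 is a perfect square in Q — but 163·29 = 4727 is not a perfect square (since 163 and 29 are distinct squarefree integers). Contradiction. Hence √29 ∉ Q(√163), so x^2 - 29 stays irreducible over Q(√163) and [Q(√163, √29) : Q(√163)] = 2. By the tower law, [Q(√163, √29) : Q] = 2 · 2 = 4.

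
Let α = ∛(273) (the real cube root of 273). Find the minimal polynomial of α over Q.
m_α(x) = x^3 - 273

α satisfies α^3 = 273, so x^3 - 273 annihilates α. By the rational root test, a rational root p/q (in lowest terms) of x^3 - 273 would satisfy p^3 = 273 q^3, forcing q = 1 and p^3 = 273; but 273 is not a perfect cube, contradiction. A monic cubic over Q with no rational root is irreducible (any nontrivial factorization would include a linear factor). Hence x^3 - 273 is the minimal polynomial of α, and in particular [Q(α):Q] = 3.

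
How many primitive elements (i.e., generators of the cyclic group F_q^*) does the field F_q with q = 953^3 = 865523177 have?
There are φ(865523176) = 347120640 primitive elements

F_q^* is cyclic of order q - 1 = 865523176. A cyclic group of order m has exactly φ(m) generators. Here m = 865523176 = 2^3 · 7 · 17 · 181 · 5023, so the number of primitive elements is φ(865523176) = 347120640.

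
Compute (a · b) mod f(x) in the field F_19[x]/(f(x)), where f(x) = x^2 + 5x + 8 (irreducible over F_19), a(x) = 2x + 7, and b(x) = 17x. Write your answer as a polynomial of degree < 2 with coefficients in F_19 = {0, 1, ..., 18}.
a · b ≡ 6x + 13 (mod f(x))

Multiply in F_19[x]: a(x)·b(x) = (2x + 7)·(17x) = 15x^2 + 5x. This has degree ≥ 2, so divide by f(x) over F_19: 15x^2 + 5x = (15)·(x^2 + 5x + 8) + (6x + 13). Hence a·b ≡ 6x + 13 (mod f). (F_19[x]/(f) is a field with 19^2 = 361 elements since f is irreducible of degree 2.)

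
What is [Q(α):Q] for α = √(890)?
[Q(α):Q] = 2

[Q(α):Q] equals the degree of the minimal polynomial of α. Here α^2 = 890 and x^2 - 890 is irreducible (d = 890 is squarefree, ≠ 1, hence not a square), so deg(m_α) = 2. Thus [Q(α):Q] = 2.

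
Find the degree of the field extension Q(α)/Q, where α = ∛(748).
[Q(α):Q] = 3

The minimal polynomial of α is x^3 - 748, irreducible over Q since 748 is not a perfect cube (so x^3 - 748 has no rational root). Hence [Q(α):Q] = deg(m_α) = 3.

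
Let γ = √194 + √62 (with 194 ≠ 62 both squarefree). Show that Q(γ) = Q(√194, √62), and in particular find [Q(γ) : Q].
[Q(γ) : Q] = 4 (equivalently, Q(γ) = Q(√194, √62))

Obviously Q(γ) ⊆ Q(√194, √62), and [Q(√194, √62):Q] = 4 (since 194, 62 are distinct squarefree integers > 1 with 12028 not a perfect square). To show equality we compute the minimal polynomial of γ. From γ = √194 + √62: γ^2 = 194 + 2√(12028) + 62 = 256 + 2√(12028), so γ^2 - 256 = 2√(12028); squaring, (γ^2 - 256)^2 = 4·12028, i.e. γ^4 - 512γ^2 + 65536 - 48112 = 0, i.e. γ^4 - 512γ^2 + 17424 = 0. So γ is a root of x^4 - 512x^2 + 17424. This polynomial is irreducible over Q: it has no rational root (each ±√194 ± √62 is irrational), and any factorization into two quadratics over Q would force √(12028) ∈ Q (pairing opposite roots) or √194, √62 ∈ Q (other pairings), all impossible. Hence [Q(γ):Q] = 4 = [Q(√194, √62):Q], so Q(γ) = Q(√194, √62).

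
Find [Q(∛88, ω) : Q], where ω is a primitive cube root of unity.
[Q(∛88, ω) : Q] = 6

[Q(∛88):Q] = 3 (min poly x^3 - 88, irreducible since 88 is not a perfect cube). [Q(ω):Q] = 2 (min poly x^2 + x + 1). Since Q(∛88) ⊂ R and ω ∉ R, we have ω ∉ Q(∛88), so x^2 + x + 1 remains irreducible over Q(∛88) and [Q(∛88, ω) : Q(∛88)] = 2. By the tower law, [Q(∛88, ω) : Q] = 3 · 2 = 6. (In fact Q(∛88, ω) is the splitting field of x^3 - 88 over Q.)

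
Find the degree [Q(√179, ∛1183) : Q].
[Q(√179, ∛1183) : Q] = 6

Let L = Q(√179, ∛1183). Since Q(√179) ⊂ L and [Q(√179):Q] = 2, the tower law gives 2 | [L:Q]. Likewise Q(∛1183) ⊂ L with [Q(∛1183):Q] = 3 (because 1183 is not a perfect cube), so 3 | [L:Q]. As gcd(2,3) = 1, [L:Q] is divisible by 6. Conversely L is generated over Q by √179 and ∛1183, so [L:Q] ≤ 2·3 = 6. Therefore [Q(√179, ∛1183) : Q] = 6.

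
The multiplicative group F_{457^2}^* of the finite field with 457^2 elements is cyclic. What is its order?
|F_{457^2}^*| = 208848

F_{457^2} has 457^2 = 208849 elements; its multiplicative group consists of all nonzero elements, so |F_{457^2}^*| = 208849 - 1 = 208848. (It is cyclic since any finite subgroup of the multiplicative group of a field is cyclic.)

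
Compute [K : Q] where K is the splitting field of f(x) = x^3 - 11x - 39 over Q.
[K : Q] = 6

By the rational root test, any rational root of the monic integer polynomial f(x) = x^3 - 11x - 39 must be an integer dividing the constant term -39, i.e. one of ±{1, 3, 13, 39}. Evaluating: f(1) = -49, f(-1) = -29, f(3) = -45, f(-3) = -33, f(13) = 2015, f(-13) = -2093, f(39) = 58851, f(-39) = -58929; none is 0, so f has no rational root and is therefore irreducible over Q (a cubic with no linear factor over a field is irreducible). For an irreducible cubic, the Galois group is A_3 or S_3 according as the discriminant disc(f) = -4a^3 - 27b^2 = -4·(-11)^3 - 27·(-39)^2 = -35743 is or is not a square in Q. Here disc(f) = -35743 is not a perfect square in Q, so the Galois group of f over Q is not contained in A_3 and must be all of S_3. The splitting field has degree |S_3| = 6 over Q, so [K : Q] = 6.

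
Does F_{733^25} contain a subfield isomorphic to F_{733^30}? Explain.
No: F_{733^30} is not a subfield of F_{733^25}

F_{p^m} embeds in F_{p^n} iff m | n. Here 30 ∤ 25 (since 25 = 0·30 + 25 with remainder 25 ≠ 0), so F_{733^30} is not a subfield of F_{733^25}. Equivalently: if it were, the tower law would give 30 = [F_{733^30}:F_733] dividing [F_{733^25}:F_733] = 25, contradiction.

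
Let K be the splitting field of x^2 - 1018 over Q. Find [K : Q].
[K : Q] = 2

f(x) = x^2 - 1018 factors as (x - √1018)(x + √1018). The splitting field is K = Q(√1018). Since 1018 is squarefree and > 1, it is not a perfect square, so x^2 - 1018 is irreducible over Q and [Q(√1018) : Q] = 2. Hence [K : Q] = 2.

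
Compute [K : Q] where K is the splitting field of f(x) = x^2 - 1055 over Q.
[K : Q] = 2

f(x) = x^2 - 1055 factors as (x - √1055)(x + √1055). The splitting field is K = Q(√1055). Since 1055 is squarefree and > 1, it is not a perfect square, so x^2 - 1055 is irreducible over Q and [Q(√1055) : Q] = 2. Hence [K : Q] = 2.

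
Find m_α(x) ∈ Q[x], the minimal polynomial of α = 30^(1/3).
m_α(x) = x^3 - 30

α satisfies α^3 = 30, so x^3 - 30 annihilates α. By the rational root test, a rational root p/q (in lowest terms) of x^3 - 30 would satisfy p^3 = 30 q^3, forcing q = 1 and p^3 = 30; but 30 is not a perfect cube, contradiction. A monic cubic over Q with no rational root is irreducible (any nontrivial factorization would include a linear factor). Hence x^3 - 30 is the minimal polynomial of α, and in particular [Q(α):Q] = 3.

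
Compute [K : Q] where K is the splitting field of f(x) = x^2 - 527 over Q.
[K : Q] = 2

f(x) = x^2 - 527 factors as (x - √527)(x + √527). The splitting field is K = Q(√527). Since 527 is squarefree and > 1, it is not a perfect square, so x^2 - 527 is irreducible over Q and [Q(√527) : Q] = 2. Hence [K : Q] = 2.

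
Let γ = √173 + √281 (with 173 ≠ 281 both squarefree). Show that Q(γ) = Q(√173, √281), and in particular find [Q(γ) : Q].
[Q(γ) : Q] = 4 (equivalently, Q(γ) = Q(√173, √281))

Obviously Q(γ) ⊆ Q(√173, √281), and [Q(√173, √281):Q] = 4 (since 173, 281 are distinct squarefree integers > 1 with 48613 not a perfect square). To show equality we compute the minimal polynomial of γ. From γ = √173 + √281: γ^2 = 173 + 2√(48613) + 281 = 454 + 2√(48613), so γ^2 - 454 = 2√(48613); squaring, (γ^2 - 454)^2 = 4·48613, i.e. γ^4 - 908γ^2 + 206116 - 194452 = 0, i.e. γ^4 - 908γ^2 + 11664 = 0. So γ is a root of x^4 - 908x^2 + 11664. This polynomial is irreducible over Q: it has no rational root (each ±√173 ± √281 is irrational), and any factorization into two quadratics over Q would force √(48613) ∈ Q (pairing opposite roots) or √173, √281 ∈ Q (other pairings), all impossible. Hence [Q(γ):Q] = 4 = [Q(√173, √281):Q], so Q(γ) = Q(√173, √281).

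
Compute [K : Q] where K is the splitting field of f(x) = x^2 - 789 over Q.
[K : Q] = 2

f(x) = x^2 - 789 factors as (x - √789)(x + √789). The splitting field is K = Q(√789). Since 789 is squarefree and > 1, it is not a perfect square, so x^2 - 789 is irreducible over Q and [Q(√789) : Q] = 2. Hence [K : Q] = 2.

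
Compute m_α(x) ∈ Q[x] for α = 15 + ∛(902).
m_α(x) = x^3 - 45x^2 + 675x - 4277

Set β = α - 15 = ∛(902), so β^3 = 902. Then (α - 15)^3 - 902 = 0, i.e. α is a root of g(x) = (x - 15)^3 - 902 = x^3 - 45x^2 + 675x - 4277. Since g(x) = h(x - 15) where h(x) = x^3 - 902, and h is irreducible over Q (because 902 is not a perfect cube, so h has no rational root, and a monic cubic with no rational root is irreducible), g is also irreducible (irreducibility is preserved under the substitution x → x - 15). Hence m_α(x) = x^3 - 45x^2 + 675x - 4277.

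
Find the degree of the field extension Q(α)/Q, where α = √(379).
[Q(α):Q] = 2

[Q(α):Q] equals the degree of the minimal polynomial of α. Here α^2 = 379 and x^2 - 379 is irreducible (d = 379 is squarefree, ≠ 1, hence not a square), so deg(m_α) = 2. Thus [Q(α):Q] = 2.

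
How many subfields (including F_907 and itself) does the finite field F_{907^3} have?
F_{907^3} has 2 subfields

The subfields of F_{p^n} are exactly the fields F_{p^d} for d | n (each is the fixed field of the unique index-d subgroup of Gal(F_{p^n}/F_p) ≅ Z/nZ). The divisors of n = 3 are {1, 3}, giving 2 subfields: F_{907^1}, F_{907^3}.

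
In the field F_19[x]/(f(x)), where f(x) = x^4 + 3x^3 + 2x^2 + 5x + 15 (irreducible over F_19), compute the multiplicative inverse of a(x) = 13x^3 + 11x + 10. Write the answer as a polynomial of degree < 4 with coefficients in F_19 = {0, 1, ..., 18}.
a(x)^(-1) ≡ 12x^2 + 7x + 16 (mod f(x))

Since f is irreducible over F_19, F_19[x]/(f) is a field and a(x) ≠ 0 has an inverse. Apply the extended Euclidean algorithm to f(x) and a(x) in F_19[x]: f(x) = (3x + 9)·a(x) + (7x^2 + 9x + 1);  a(x) = (10x + 17)·(7x^2 + 9x + 1) + (12). The last nonzero remainder is the constant 12 = gcd(f, a) in F_19. Back-substituting through the division chain expresses 12 = s(x)·a(x) + t(x)·f(x) with s(x) ≡ 11x^2 + 8x + 2 (mod f), so (11x^2 + 8x + 2)·a(x) ≡ 12 (mod f). Multiplying by 12^(-1) ≡ 8 in F_19 gives a(x)^(-1) ≡ 8·(11x^2 + 8x + 2) ≡ 12x^2 + 7x + 16 (mod f). Check: (13x^3 + 11x + 10)·(12x^2 + 7x + 16) = 4x^5 + 15x^4 + 17x^3 + 7x^2 + 18x + 8 ≡ 1 (mod x^4 + 3x^3 + 2x^2 + 5x + 15).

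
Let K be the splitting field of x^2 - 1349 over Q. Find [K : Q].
[K : Q] = 2

f(x) = x^2 - 1349 factors as (x - √1349)(x + √1349). The splitting field is K = Q(√1349). Since 1349 is squarefree and > 1, it is not a perfect square, so x^2 - 1349 is irreducible over Q and [Q(√1349) : Q] = 2. Hence [K : Q] = 2.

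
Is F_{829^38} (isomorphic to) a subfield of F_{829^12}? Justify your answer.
No: F_{829^38} is not a subfield of F_{829^12}

F_{p^m} embeds in F_{p^n} iff m | n. Here 38 ∤ 12 (since 12 = 0·38 + 12 with remainder 12 ≠ 0), so F_{829^38} is not a subfield of F_{829^12}. Equivalently: if it were, the tower law would give 38 = [F_{829^38}:F_829] dividing [F_{829^12}:F_829] = 12, contradiction.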